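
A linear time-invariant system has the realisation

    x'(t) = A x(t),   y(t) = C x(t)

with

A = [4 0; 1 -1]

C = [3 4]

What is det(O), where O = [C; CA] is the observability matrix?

-76

CA = [[16, -4]]
Observability matrix O = [C; CA] = [[3, 4], [16, -4]]
det(O) = 3·(-4) - 4·16 = -12 - 64 = -76
Since det(O) ≠ 0, rank(O) = 2 and the system is completely observable.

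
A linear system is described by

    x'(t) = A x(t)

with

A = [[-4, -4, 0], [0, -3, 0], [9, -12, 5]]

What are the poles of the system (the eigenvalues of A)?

det(sI - A) = s^3 - (tr A)s^2 + (M11 + M22 + M33)s - det A, where Mii is the 2×2 principal minor of A obtained by deleting row i and column i.
tr A = (-4) + (-3) + 5 = -2; M11 = (-3)·5 - 0·(-12) = -15 - 0 = -15; M22 = (-4)·5 - 0·9 = -20 - 0 = -20; M33 = (-4)·(-3) - (-4)·0 = 12 - 0 = 12; sum of minors = -23.
det A = (-4)·((-3)·5 - 0·(-12)) - (-4)·(0·5 - 0·9) + 0·(0·(-12) - (-3)·9) = (-4)·(-15) - (-4)·0 + 0·27 = 60.
So p(s) = det(sI - A) = s^3 + 2s^2 - 23s - 60.
Rational-root test: any integer root divides -60. Testing small divisors, s = -3 works: p(-3) = -27 + 18 + 69 + (-60) = 0, so (s + 3) is a factor.
Dividing, p(s) = (s + 3)(s^2 - s - 20).
Factor s^2 - s - 20: two numbers with sum 1 and product -20 are 5 and -4, so s^2 - s - 20 = (s - 5)(s + 4).
Hence p(s) = (s - 5) (s + 3) (s + 4), with roots -4, -3, 5.
At least one eigenvalue has non-negative real part, so the system is not asymptotically stable.

-4, -3, 5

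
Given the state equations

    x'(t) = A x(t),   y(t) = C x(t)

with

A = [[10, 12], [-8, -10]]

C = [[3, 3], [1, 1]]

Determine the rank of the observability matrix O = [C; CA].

CA = [[6, 6], [2, 2]]
Observability matrix O = [C; CA] = [[3, 3], [1, 1], [6, 6], [2, 2]]
Every row of O is a scalar multiple of row 1 = [3, 3] (multipliers 1, 1/3, 2, 2/3), so the rows span a one-dimensional space.
O ≠ 0, hence rank(O) = 1.
rank(O) = 1 < n = 2, so the pair (A, C) is not completely observable.

1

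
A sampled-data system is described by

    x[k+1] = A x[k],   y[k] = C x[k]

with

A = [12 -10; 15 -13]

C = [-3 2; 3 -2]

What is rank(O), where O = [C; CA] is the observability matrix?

CA = [[-6, 4], [6, -4]]
Observability matrix O = [C; CA] = [[-3, 2], [3, -2], [-6, 4], [6, -4]]
Every row of O is a scalar multiple of row 1 = [-3, 2] (multipliers 1, -1, 2, -2), so the rows span a one-dimensional space.
O ≠ 0, hence rank(O) = 1.
rank(O) = 1 < n = 2, so the pair (A, C) is not completely observable.

1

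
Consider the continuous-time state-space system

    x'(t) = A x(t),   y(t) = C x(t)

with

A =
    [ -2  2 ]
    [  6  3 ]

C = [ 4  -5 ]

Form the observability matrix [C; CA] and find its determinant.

-218

CA = [[-38, -7]]
Observability matrix O = [C; CA] = [[4, -5], [-38, -7]]
det(O) = 4·(-7) - (-5)·(-38) = -28 - 190 = -218
Since det(O) ≠ 0, rank(O) = 2 and the system is completely observable.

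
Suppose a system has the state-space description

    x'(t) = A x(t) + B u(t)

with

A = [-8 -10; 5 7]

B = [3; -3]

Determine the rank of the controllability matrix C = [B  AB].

1

AB = [[6], [-6]]
Controllability matrix C = [B  AB] = [[3, 6], [-3, -6]]
Every column of C is a scalar multiple of column 1 = [3, -3] (multipliers 1, 2), so the columns span a one-dimensional space.
C ≠ 0, hence rank(C) = 1.
rank(C) = 1 < n = 2, so the pair (A, B) is not completely controllable.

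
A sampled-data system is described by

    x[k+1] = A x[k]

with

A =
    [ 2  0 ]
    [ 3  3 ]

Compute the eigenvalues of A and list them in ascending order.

2, 3

det(zI - A) = z^2 - (tr A)z + det A, with tr A = 2 + 3 = 5 and det A = 2·3 - 0·3 = 6 - 0 = 6.
So p(z) = det(zI - A) = z^2 - 5z + 6.
Factor z^2 - 5z + 6: two numbers with sum 5 and product 6 are 3 and 2, so z^2 - 5z + 6 = (z - 3)(z - 2).
Hence p(z) = (z - 3) (z - 2), with roots 2, 3.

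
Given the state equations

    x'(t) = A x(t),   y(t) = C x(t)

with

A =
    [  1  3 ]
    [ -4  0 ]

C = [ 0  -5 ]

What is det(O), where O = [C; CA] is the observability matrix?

CA = [[20, 0]]
Observability matrix O = [C; CA] = [[0, -5], [20, 0]]
det(O) = 0·0 - (-5)·20 = 0 - (-100) = 100
Since det(O) ≠ 0, rank(O) = 2 and the system is completely observable.

100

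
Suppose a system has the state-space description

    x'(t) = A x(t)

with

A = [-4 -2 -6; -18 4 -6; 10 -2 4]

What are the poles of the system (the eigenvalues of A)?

det(sI - A) = s^3 - (tr A)s^2 + (M11 + M22 + M33)s - det A, where Mii is the 2×2 principal minor of A obtained by deleting row i and column i.
tr A = (-4) + 4 + 4 = 4; M11 = 4·4 - (-6)·(-2) = 16 - 12 = 4; M22 = (-4)·4 - (-6)·10 = -16 - (-60) = 44; M33 = (-4)·4 - (-2)·(-18) = -16 - 36 = -52; sum of minors = -4.
det A = (-4)·(4·4 - (-6)·(-2)) - (-2)·((-18)·4 - (-6)·10) + (-6)·((-18)·(-2) - 4·10) = (-4)·4 - (-2)·(-12) + (-6)·(-4) = -16.
So p(s) = det(sI - A) = s^3 - 4s^2 - 4s + 16.
Rational-root test: any integer root divides 16. Testing small divisors, s = -2 works: p(-2) = -8 + (-16) + 8 + 16 = 0, so (s + 2) is a factor.
Dividing, p(s) = (s + 2)(s^2 - 6s + 8).
Factor s^2 - 6s + 8: two numbers with sum 6 and product 8 are 4 and 2, so s^2 - 6s + 8 = (s - 4)(s - 2).
Hence p(s) = (s - 4) (s - 2) (s + 2), with roots -2, 2, 4.
At least one eigenvalue has non-negative real part, so the system is not asymptotically stable.

-2, 2, 4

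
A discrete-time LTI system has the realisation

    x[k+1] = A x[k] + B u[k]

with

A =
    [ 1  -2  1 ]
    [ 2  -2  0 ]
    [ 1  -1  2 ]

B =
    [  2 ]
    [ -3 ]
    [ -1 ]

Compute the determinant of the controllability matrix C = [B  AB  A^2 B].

AB = [[7], [10], [3]]
A^2B = [[-10], [-6], [3]]
Controllability matrix C = [B  AB  A^2B] = [[2, 7, -10], [-3, 10, -6], [-1, 3, 3]]
Expanding along the first row, det(C) = 2·(10·3 - (-6)·3) - 7·((-3)·3 - (-6)·(-1)) + (-10)·((-3)·3 - 10·(-1)) = 2·48 - 7·(-15) + (-10)·1 = 191
Since det(C) ≠ 0, rank(C) = 3 and the system is completely controllable.

191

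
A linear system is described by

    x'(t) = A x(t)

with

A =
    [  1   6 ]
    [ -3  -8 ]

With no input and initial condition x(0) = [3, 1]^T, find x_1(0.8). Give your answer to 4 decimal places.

det(sI - A) = s^2 - (tr A)s + det A, with tr A = 1 + (-8) = -7 and det A = 1·(-8) - 6·(-3) = -8 - (-18) = 10.
So p(s) = det(sI - A) = s^2 + 7s + 10.
Factor s^2 + 7s + 10: two numbers with sum -7 and product 10 are -2 and -5, so s^2 + 7s + 10 = (s + 2)(s + 5).
Hence p(s) = (s + 2) (s + 5), with roots -5, -2.
The eigenvalues -5, -2 are distinct and real, so A is diagonalisable and x(t) = e^{At} x(0) = V diag(e^{λ_i t}) V^{-1} x(0), where the columns of V are the eigenvectors.
λ = -5: A - (-5)I = [[6, 6], [-3, -3]]. Row 1 gives 6·v1 + 6·v2 = 0, so take v_1 = [-1, 1]^T.
λ = -2: A - (-2)I = [[3, 6], [-3, -6]]. Row 1 gives 3·v1 + 6·v2 = 0, so take v_2 = [-2, 1]^T.
V = [v_1 v_2] = [[-1, -2], [1, 1]] has det V = 1, so V^{-1} = adj(V)/det V = [[1, 2], [-1, -1]].
Modal coordinates z(0) = V^{-1} x(0): 1·3 + 2·1 = 5; (-1)·3 + (-1)·1 = -4; so z(0) = [5, -4]^T.
x_1(t) = Σ_i (v_i)_1 · z_i(0) · e^{λ_i t} (row 1 of V times the modal terms).
x_1(0.8) = (-1)·5·e^{-5·0.8} + (-2)·(-4)·e^{-2·0.8} = (-5)·0.018316 + 8·0.201897 = 1.5236.

1.5236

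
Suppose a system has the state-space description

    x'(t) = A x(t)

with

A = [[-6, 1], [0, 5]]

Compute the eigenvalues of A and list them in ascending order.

det(sI - A) = s^2 - (tr A)s + det A, with tr A = (-6) + 5 = -1 and det A = (-6)·5 - 1·0 = -30 - 0 = -30.
So p(s) = det(sI - A) = s^2 + s - 30.
Factor s^2 + s - 30: two numbers with sum -1 and product -30 are 5 and -6, so s^2 + s - 30 = (s - 5)(s + 6).
Hence p(s) = (s - 5) (s + 6), with roots -6, 5.
At least one eigenvalue has non-negative real part, so the system is not asymptotically stable.

-6, 5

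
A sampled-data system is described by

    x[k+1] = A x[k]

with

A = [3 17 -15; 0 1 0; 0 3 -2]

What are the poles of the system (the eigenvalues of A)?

det(zI - A) = z^3 - (tr A)z^2 + (M11 + M22 + M33)z - det A, where Mii is the 2×2 principal minor of A obtained by deleting row i and column i.
tr A = 3 + 1 + (-2) = 2; M11 = 1·(-2) - 0·3 = -2 - 0 = -2; M22 = 3·(-2) - (-15)·0 = -6 - 0 = -6; M33 = 3·1 - 17·0 = 3 - 0 = 3; sum of minors = -5.
det A = 3·(1·(-2) - 0·3) - 17·(0·(-2) - 0·0) + (-15)·(0·3 - 1·0) = 3·(-2) - 17·0 + (-15)·0 = -6.
So p(z) = det(zI - A) = z^3 - 2z^2 - 5z + 6.
Rational-root test: any integer root divides 6. Testing small divisors, z = 1 works: p(1) = 1 + (-2) + (-5) + 6 = 0, so (z - 1) is a factor.
Dividing, p(z) = (z - 1)(z^2 - z - 6).
Factor z^2 - z - 6: two numbers with sum 1 and product -6 are 3 and -2, so z^2 - z - 6 = (z - 3)(z + 2).
Hence p(z) = (z - 3) (z - 1) (z + 2), with roots -2, 1, 3.

-2, 1, 3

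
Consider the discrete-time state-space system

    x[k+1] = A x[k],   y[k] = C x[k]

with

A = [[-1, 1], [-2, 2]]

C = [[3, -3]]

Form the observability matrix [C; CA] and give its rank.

1

CA = [[3, -3]]
Observability matrix O = [C; CA] = [[3, -3], [3, -3]]
Every row of O is a scalar multiple of row 1 = [3, -3] (multipliers 1, 1), so the rows span a one-dimensional space.
O ≠ 0, hence rank(O) = 1.
rank(O) = 1 < n = 2, so the pair (A, C) is not completely observable.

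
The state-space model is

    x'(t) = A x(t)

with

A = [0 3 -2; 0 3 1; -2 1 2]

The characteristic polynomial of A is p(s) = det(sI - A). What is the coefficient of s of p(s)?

1

Expand det(sI - A) for the 3×3 matrix.
p(s) = s^3 - 5s^2 + s + 18.
(Check: constant term = det(-A) = (-1)^3 det A = 18; coefficient of s^2 = -tr A = -5.)
The coefficient of s is 1.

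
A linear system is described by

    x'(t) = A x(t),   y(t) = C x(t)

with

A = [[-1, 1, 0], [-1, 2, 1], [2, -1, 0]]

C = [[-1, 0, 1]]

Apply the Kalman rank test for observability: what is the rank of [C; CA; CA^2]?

CA = [[3, -2, 0]]
CA^2 = [[-1, -1, -2]]
Observability matrix O = [C; CA; CA^2] = [[-1, 0, 1], [3, -2, 0], [-1, -1, -2]]
det(O) = (-1)·((-2)·(-2) - 0·(-1)) - 0·(3·(-2) - 0·(-1)) + 1·(3·(-1) - (-2)·(-1)) = (-1)·4 - 0·(-6) + 1·(-5) = -9 ≠ 0, so rank(O) = 3.
rank(O) = 3 = n, so the pair (A, C) is completely observable.

3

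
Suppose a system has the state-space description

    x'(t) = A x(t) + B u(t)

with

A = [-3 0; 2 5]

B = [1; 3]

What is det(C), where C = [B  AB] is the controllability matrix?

26

AB = [[-3], [17]]
Controllability matrix C = [B  AB] = [[1, -3], [3, 17]]
det(C) = 1·17 - (-3)·3 = 17 - (-9) = 26
Since det(C) ≠ 0, rank(C) = 2 and the system is completely controllable.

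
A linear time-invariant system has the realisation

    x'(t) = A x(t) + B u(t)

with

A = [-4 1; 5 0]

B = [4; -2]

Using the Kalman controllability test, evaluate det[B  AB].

44

AB = [[-18], [20]]
Controllability matrix C = [B  AB] = [[4, -18], [-2, 20]]
det(C) = 4·20 - (-18)·(-2) = 80 - 36 = 44
Since det(C) ≠ 0, rank(C) = 2 and the system is completely controllable.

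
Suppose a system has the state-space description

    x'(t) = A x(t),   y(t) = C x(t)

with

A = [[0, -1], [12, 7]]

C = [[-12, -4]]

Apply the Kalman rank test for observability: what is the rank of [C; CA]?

CA = [[-48, -16]]
Observability matrix O = [C; CA] = [[-12, -4], [-48, -16]]
Every row of O is a scalar multiple of row 1 = [-12, -4] (multipliers 1, 4), so the rows span a one-dimensional space.
O ≠ 0, hence rank(O) = 1.
rank(O) = 1 < n = 2, so the pair (A, C) is not completely observable.

1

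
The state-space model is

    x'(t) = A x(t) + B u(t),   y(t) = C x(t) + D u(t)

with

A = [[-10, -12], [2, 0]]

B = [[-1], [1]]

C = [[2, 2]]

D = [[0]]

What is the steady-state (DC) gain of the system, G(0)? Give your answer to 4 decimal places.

-0.3333

G(0) = C(-A)^{-1}B + D = -C A^{-1} B + D.
det A = 24, so A^{-1} = (1/24)·adj(A) = [[0, 1/2], [-1/12, -5/12]]
A^{-1} B = [1/2, -1/3]^T
C A^{-1} B = 1/3
G(0) = D - C A^{-1} B = 0 - (1/3) = -1/3 ≈ -0.3333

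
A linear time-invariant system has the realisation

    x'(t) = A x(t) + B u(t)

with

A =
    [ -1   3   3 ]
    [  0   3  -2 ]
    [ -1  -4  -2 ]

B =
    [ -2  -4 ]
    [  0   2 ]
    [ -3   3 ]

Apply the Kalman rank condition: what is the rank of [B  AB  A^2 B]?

3

AB = [[-7, 19], [6, 0], [8, -10]]
A^2B = [[49, -49], [2, 20], [-33, 1]]
Controllability matrix C = [B  AB  A^2B] = [[-2, -4, -7, 19, 49, -49], [0, 2, 6, 0, 2, 20], [-3, 3, 8, -10, -33, 1]]
Take the 3×3 submatrix of C formed by columns 1, 2, 3: [[-2, -4, -7], [0, 2, 6], [-3, 3, 8]]. Its determinant is (-2)·(2·8 - 6·3) - (-4)·(0·8 - 6·(-3)) + (-7)·(0·3 - 2·(-3)) = (-2)·(-2) - (-4)·18 + (-7)·6 = 34 ≠ 0.
So rank(C) ≥ 3; since C has 3 rows, rank(C) = 3.
rank(C) = 3 = n, so the pair (A, B) is completely controllable.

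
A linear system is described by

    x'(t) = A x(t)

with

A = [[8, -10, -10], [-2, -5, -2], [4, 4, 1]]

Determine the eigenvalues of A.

det(sI - A) = s^3 - (tr A)s^2 + (M11 + M22 + M33)s - det A, where Mii is the 2×2 principal minor of A obtained by deleting row i and column i.
tr A = 8 + (-5) + 1 = 4; M11 = (-5)·1 - (-2)·4 = -5 - (-8) = 3; M22 = 8·1 - (-10)·4 = 8 - (-40) = 48; M33 = 8·(-5) - (-10)·(-2) = -40 - 20 = -60; sum of minors = -9.
det A = 8·((-5)·1 - (-2)·4) - (-10)·((-2)·1 - (-2)·4) + (-10)·((-2)·4 - (-5)·4) = 8·3 - (-10)·6 + (-10)·12 = -36.
So p(s) = det(sI - A) = s^3 - 4s^2 - 9s + 36.
Rational-root test: any integer root divides 36. Testing small divisors, s = -3 works: p(-3) = -27 + (-36) + 27 + 36 = 0, so (s + 3) is a factor.
Dividing, p(s) = (s + 3)(s^2 - 7s + 12).
Factor s^2 - 7s + 12: two numbers with sum 7 and product 12 are 4 and 3, so s^2 - 7s + 12 = (s - 4)(s - 3).
Hence p(s) = (s - 4) (s - 3) (s + 3), with roots -3, 3, 4.
At least one eigenvalue has non-negative real part, so the system is not asymptotically stable.

-3, 3, 4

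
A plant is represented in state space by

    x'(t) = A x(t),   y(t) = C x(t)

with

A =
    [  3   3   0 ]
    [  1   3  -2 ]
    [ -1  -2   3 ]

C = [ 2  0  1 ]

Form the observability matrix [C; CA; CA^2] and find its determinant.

-77

CA = [[5, 4, 3]]
CA^2 = [[16, 21, 1]]
Observability matrix O = [C; CA; CA^2] = [[2, 0, 1], [5, 4, 3], [16, 21, 1]]
Expanding along the first row, det(O) = 2·(4·1 - 3·21) - 0·(5·1 - 3·16) + 1·(5·21 - 4·16) = 2·(-59) - 0·(-43) + 1·41 = -77
Since det(O) ≠ 0, rank(O) = 3 and the system is completely observable.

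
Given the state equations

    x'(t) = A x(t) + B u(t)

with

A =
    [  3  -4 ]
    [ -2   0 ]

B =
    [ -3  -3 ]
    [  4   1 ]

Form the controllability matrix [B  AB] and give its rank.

2

AB = [[-25, -13], [6, 6]]
Controllability matrix C = [B  AB] = [[-3, -3, -25, -13], [4, 1, 6, 6]]
Take the 2×2 submatrix of C formed by columns 1, 2: [[-3, -3], [4, 1]]. Its determinant is (-3)·1 - (-3)·4 = -3 - (-12) = 9 ≠ 0.
So rank(C) ≥ 2; since C has 2 rows, rank(C) = 2.
rank(C) = 2 = n, so the pair (A, B) is completely controllable.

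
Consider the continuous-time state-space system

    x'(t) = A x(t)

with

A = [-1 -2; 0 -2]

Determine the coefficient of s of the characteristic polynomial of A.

For a 2×2 matrix, det(sI - A) = s^2 - (tr A)s + det A.
tr A = -3, det A = 2.
So p(s) = s^2 + 3s + 2.
The coefficient of s is 3.

3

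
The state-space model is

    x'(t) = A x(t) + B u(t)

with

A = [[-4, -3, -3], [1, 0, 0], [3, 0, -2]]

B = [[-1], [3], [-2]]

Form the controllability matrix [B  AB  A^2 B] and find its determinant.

AB = [[1], [-1], [1]]
A^2B = [[-4], [1], [1]]
Controllability matrix C = [B  AB  A^2B] = [[-1, 1, -4], [3, -1, 1], [-2, 1, 1]]
Expanding along the first row, det(C) = (-1)·((-1)·1 - 1·1) - 1·(3·1 - 1·(-2)) + (-4)·(3·1 - (-1)·(-2)) = (-1)·(-2) - 1·5 + (-4)·1 = -7
Since det(C) ≠ 0, rank(C) = 3 and the system is completely controllable.

-7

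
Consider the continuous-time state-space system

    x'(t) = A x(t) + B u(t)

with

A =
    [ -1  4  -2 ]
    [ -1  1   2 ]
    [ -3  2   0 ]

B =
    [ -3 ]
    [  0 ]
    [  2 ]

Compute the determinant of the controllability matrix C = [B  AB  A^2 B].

AB = [[-1], [7], [9]]
A^2B = [[11], [26], [17]]
Controllability matrix C = [B  AB  A^2B] = [[-3, -1, 11], [0, 7, 26], [2, 9, 17]]
Expanding along the first row, det(C) = (-3)·(7·17 - 26·9) - (-1)·(0·17 - 26·2) + 11·(0·9 - 7·2) = (-3)·(-115) - (-1)·(-52) + 11·(-14) = 139
Since det(C) ≠ 0, rank(C) = 3 and the system is completely controllable.

139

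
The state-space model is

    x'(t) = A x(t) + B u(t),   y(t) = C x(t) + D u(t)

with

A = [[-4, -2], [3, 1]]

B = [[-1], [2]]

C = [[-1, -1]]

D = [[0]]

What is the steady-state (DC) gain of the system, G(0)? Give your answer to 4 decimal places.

G(0) = C(-A)^{-1}B + D = -C A^{-1} B + D.
det A = 2, so A^{-1} = (1/2)·adj(A) = [[1/2, 1], [-3/2, -2]]
A^{-1} B = [3/2, -5/2]^T
C A^{-1} B = 1
G(0) = D - C A^{-1} B = 0 - (1) = -1

-1.0000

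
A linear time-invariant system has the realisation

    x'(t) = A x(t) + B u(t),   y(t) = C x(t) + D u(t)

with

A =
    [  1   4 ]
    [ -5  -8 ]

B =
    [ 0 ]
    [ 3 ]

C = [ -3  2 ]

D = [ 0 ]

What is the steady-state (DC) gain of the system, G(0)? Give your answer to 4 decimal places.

G(0) = C(-A)^{-1}B + D = -C A^{-1} B + D.
det A = 12, so A^{-1} = (1/12)·adj(A) = [[-2/3, -1/3], [5/12, 1/12]]
A^{-1} B = [-1, 1/4]^T
C A^{-1} B = 7/2
G(0) = D - C A^{-1} B = 0 - (7/2) = -7/2 ≈ -3.5000

-3.5000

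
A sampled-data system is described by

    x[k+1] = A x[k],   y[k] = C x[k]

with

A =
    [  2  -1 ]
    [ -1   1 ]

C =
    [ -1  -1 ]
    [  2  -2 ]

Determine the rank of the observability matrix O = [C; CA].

2

CA = [[-1, 0], [6, -4]]
Observability matrix O = [C; CA] = [[-1, -1], [2, -2], [-1, 0], [6, -4]]
Take the 2×2 submatrix of O formed by rows 1, 2: [[-1, -1], [2, -2]]. Its determinant is (-1)·(-2) - (-1)·2 = 2 - (-2) = 4 ≠ 0.
So rank(O) ≥ 2; since O has 2 columns, rank(O) = 2.
rank(O) = 2 = n, so the pair (A, C) is completely observable.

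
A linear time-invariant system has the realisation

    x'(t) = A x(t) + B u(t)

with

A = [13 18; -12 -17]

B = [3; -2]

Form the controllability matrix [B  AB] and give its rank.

AB = [[3], [-2]]
Controllability matrix C = [B  AB] = [[3, 3], [-2, -2]]
Every column of C is a scalar multiple of column 1 = [3, -2] (multipliers 1, 1), so the columns span a one-dimensional space.
C ≠ 0, hence rank(C) = 1.
rank(C) = 1 < n = 2, so the pair (A, B) is not completely controllable.

1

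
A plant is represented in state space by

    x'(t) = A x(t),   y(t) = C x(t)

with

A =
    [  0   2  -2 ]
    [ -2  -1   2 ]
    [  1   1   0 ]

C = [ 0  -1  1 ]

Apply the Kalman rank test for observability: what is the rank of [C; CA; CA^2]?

CA = [[3, 2, -2]]
CA^2 = [[-6, 2, -2]]
Observability matrix O = [C; CA; CA^2] = [[0, -1, 1], [3, 2, -2], [-6, 2, -2]]
The columns c1, c2, c3 of O are linearly dependent: c2 + c3 = 0 (check each entry), so rank(O) ≤ 2.
The 2×2 minor from rows 1, 2, columns 1, 2 is 0·2 - (-1)·3 = 0 - (-3) = 3 ≠ 0, so rank(O) = 2.
rank(O) = 2 < n = 3, so the pair (A, C) is not completely observable.

2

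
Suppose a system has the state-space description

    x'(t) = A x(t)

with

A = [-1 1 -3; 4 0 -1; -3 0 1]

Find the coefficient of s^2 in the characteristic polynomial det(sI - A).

Expand det(sI - A) for the 3×3 matrix.
p(s) = s^3 - 14s + 1.
(Check: constant term = det(-A) = (-1)^3 det A = 1; coefficient of s^2 = -tr A = 0.)
The coefficient of s^2 is 0.

0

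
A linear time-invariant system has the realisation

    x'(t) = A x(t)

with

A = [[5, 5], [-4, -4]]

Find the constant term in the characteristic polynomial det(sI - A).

For a 2×2 matrix, det(sI - A) = s^2 - (tr A)s + det A.
tr A = 1, det A = 0.
So p(s) = s^2 - s.
The constant term is 0.

0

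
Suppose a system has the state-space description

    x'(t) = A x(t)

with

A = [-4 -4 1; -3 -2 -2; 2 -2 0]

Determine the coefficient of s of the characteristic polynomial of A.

Expand det(sI - A) for the 3×3 matrix.
p(s) = s^3 + 6s^2 - 10s - 42.
(Check: constant term = det(-A) = (-1)^3 det A = -42; coefficient of s^2 = -tr A = 6.)
The coefficient of s is -10.

-10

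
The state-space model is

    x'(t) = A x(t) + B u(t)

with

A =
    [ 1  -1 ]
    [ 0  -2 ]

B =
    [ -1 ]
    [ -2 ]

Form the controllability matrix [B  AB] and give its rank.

2

AB = [[1], [4]]
Controllability matrix C = [B  AB] = [[-1, 1], [-2, 4]]
det(C) = (-1)·4 - 1·(-2) = -4 - (-2) = -2 ≠ 0, so rank(C) = 2.
rank(C) = 2 = n, so the pair (A, B) is completely controllable.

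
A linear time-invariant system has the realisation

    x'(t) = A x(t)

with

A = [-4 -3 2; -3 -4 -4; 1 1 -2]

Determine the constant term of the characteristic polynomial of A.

Expand det(sI - A) for the 3×3 matrix.
p(s) = s^3 + 10s^2 + 25s + 16.
(Check: constant term = det(-A) = (-1)^3 det A = 16; coefficient of s^2 = -tr A = 10.)
The constant term is 16.

16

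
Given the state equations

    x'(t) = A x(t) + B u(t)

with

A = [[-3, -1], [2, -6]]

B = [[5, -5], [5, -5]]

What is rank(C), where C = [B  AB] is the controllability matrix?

AB = [[-20, 20], [-20, 20]]
Controllability matrix C = [B  AB] = [[5, -5, -20, 20], [5, -5, -20, 20]]
Every column of C is a scalar multiple of column 1 = [5, 5] (multipliers 1, -1, -4, 4), so the columns span a one-dimensional space.
C ≠ 0, hence rank(C) = 1.
rank(C) = 1 < n = 2, so the pair (A, B) is not completely controllable.

1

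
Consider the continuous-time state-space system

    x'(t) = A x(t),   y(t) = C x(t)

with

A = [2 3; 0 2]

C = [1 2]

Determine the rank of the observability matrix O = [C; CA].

2

CA = [[2, 7]]
Observability matrix O = [C; CA] = [[1, 2], [2, 7]]
det(O) = 1·7 - 2·2 = 7 - 4 = 3 ≠ 0, so rank(O) = 2.
rank(O) = 2 = n, so the pair (A, C) is completely observable.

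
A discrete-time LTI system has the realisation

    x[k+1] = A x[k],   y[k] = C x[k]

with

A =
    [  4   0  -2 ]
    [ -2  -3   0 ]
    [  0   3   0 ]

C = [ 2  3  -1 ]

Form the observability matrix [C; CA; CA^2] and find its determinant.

-504

CA = [[2, -12, -4]]
CA^2 = [[32, 24, -4]]
Observability matrix O = [C; CA; CA^2] = [[2, 3, -1], [2, -12, -4], [32, 24, -4]]
Expanding along the first row, det(O) = 2·((-12)·(-4) - (-4)·24) - 3·(2·(-4) - (-4)·32) + (-1)·(2·24 - (-12)·32) = 2·144 - 3·120 + (-1)·432 = -504
Since det(O) ≠ 0, rank(O) = 3 and the system is completely observable.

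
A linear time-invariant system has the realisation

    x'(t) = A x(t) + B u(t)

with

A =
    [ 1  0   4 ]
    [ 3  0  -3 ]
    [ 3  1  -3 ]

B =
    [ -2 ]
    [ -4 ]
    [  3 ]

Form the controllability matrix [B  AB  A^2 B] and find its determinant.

AB = [[10], [-15], [-19]]
A^2B = [[-66], [87], [72]]
Controllability matrix C = [B  AB  A^2B] = [[-2, 10, -66], [-4, -15, 87], [3, -19, 72]]
Expanding along the first row, det(C) = (-2)·((-15)·72 - 87·(-19)) - 10·((-4)·72 - 87·3) + (-66)·((-4)·(-19) - (-15)·3) = (-2)·573 - 10·(-549) + (-66)·121 = -3642
Since det(C) ≠ 0, rank(C) = 3 and the system is completely controllable.

-3642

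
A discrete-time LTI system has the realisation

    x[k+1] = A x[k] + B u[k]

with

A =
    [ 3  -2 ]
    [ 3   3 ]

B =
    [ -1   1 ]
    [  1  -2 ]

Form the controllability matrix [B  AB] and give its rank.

2

AB = [[-5, 7], [0, -3]]
Controllability matrix C = [B  AB] = [[-1, 1, -5, 7], [1, -2, 0, -3]]
Take the 2×2 submatrix of C formed by columns 1, 2: [[-1, 1], [1, -2]]. Its determinant is (-1)·(-2) - 1·1 = 2 - 1 = 1 ≠ 0.
So rank(C) ≥ 2; since C has 2 rows, rank(C) = 2.
rank(C) = 2 = n, so the pair (A, B) is completely controllable.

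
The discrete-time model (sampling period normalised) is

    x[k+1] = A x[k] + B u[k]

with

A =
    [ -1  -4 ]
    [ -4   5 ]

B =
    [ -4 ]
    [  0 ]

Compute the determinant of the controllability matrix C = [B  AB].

-64

AB = [[4], [16]]
Controllability matrix C = [B  AB] = [[-4, 4], [0, 16]]
det(C) = (-4)·16 - 4·0 = -64 - 0 = -64
Since det(C) ≠ 0, rank(C) = 2 and the system is completely controllable.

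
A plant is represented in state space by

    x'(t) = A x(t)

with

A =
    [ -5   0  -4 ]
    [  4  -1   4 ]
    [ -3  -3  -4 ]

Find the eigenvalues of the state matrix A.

det(sI - A) = s^3 - (tr A)s^2 + (M11 + M22 + M33)s - det A, where Mii is the 2×2 principal minor of A obtained by deleting row i and column i.
tr A = (-5) + (-1) + (-4) = -10; M11 = (-1)·(-4) - 4·(-3) = 4 - (-12) = 16; M22 = (-5)·(-4) - (-4)·(-3) = 20 - 12 = 8; M33 = (-5)·(-1) - 0·4 = 5 - 0 = 5; sum of minors = 29.
det A = (-5)·((-1)·(-4) - 4·(-3)) - 0·(4·(-4) - 4·(-3)) + (-4)·(4·(-3) - (-1)·(-3)) = (-5)·16 - 0·(-4) + (-4)·(-15) = -20.
So p(s) = det(sI - A) = s^3 + 10s^2 + 29s + 20.
Rational-root test: any integer root divides 20. Testing small divisors, s = -1 works: p(-1) = -1 + 10 + (-29) + 20 = 0, so (s + 1) is a factor.
Dividing, p(s) = (s + 1)(s^2 + 9s + 20).
Factor s^2 + 9s + 20: two numbers with sum -9 and product 20 are -4 and -5, so s^2 + 9s + 20 = (s + 4)(s + 5).
Hence p(s) = (s + 1) (s + 4) (s + 5), with roots -5, -4, -1.
All eigenvalues have negative real part, so the system is asymptotically stable.

-5, -4, -1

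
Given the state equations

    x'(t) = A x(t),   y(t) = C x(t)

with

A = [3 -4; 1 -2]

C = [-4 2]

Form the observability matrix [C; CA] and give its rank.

2

CA = [[-10, 12]]
Observability matrix O = [C; CA] = [[-4, 2], [-10, 12]]
det(O) = (-4)·12 - 2·(-10) = -48 - (-20) = -28 ≠ 0, so rank(O) = 2.
rank(O) = 2 = n, so the pair (A, C) is completely observable.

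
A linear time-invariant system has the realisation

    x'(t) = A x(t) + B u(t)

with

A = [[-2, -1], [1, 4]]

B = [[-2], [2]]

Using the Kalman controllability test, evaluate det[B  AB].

AB = [[2], [6]]
Controllability matrix C = [B  AB] = [[-2, 2], [2, 6]]
det(C) = (-2)·6 - 2·2 = -12 - 4 = -16
Since det(C) ≠ 0, rank(C) = 2 and the system is completely controllable.

-16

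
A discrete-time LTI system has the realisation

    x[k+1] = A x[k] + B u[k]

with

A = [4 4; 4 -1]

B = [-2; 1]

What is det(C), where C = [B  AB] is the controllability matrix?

AB = [[-4], [-9]]
Controllability matrix C = [B  AB] = [[-2, -4], [1, -9]]
det(C) = (-2)·(-9) - (-4)·1 = 18 - (-4) = 22
Since det(C) ≠ 0, rank(C) = 2 and the system is completely controllable.

22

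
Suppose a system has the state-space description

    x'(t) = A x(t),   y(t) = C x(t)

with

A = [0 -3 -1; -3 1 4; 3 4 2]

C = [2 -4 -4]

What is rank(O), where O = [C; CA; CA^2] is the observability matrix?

CA = [[0, -26, -26]]
CA^2 = [[0, -130, -156]]
Observability matrix O = [C; CA; CA^2] = [[2, -4, -4], [0, -26, -26], [0, -130, -156]]
det(O) = 2·((-26)·(-156) - (-26)·(-130)) - (-4)·(0·(-156) - (-26)·0) + (-4)·(0·(-130) - (-26)·0) = 2·676 - (-4)·0 + (-4)·0 = 1352 ≠ 0, so rank(O) = 3.
rank(O) = 3 = n, so the pair (A, C) is completely observable.

3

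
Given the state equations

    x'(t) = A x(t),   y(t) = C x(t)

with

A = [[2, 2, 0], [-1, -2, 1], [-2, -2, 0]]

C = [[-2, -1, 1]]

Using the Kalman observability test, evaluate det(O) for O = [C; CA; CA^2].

-32

CA = [[-5, -4, -1]]
CA^2 = [[-4, 0, -4]]
Observability matrix O = [C; CA; CA^2] = [[-2, -1, 1], [-5, -4, -1], [-4, 0, -4]]
Expanding along the first row, det(O) = (-2)·((-4)·(-4) - (-1)·0) - (-1)·((-5)·(-4) - (-1)·(-4)) + 1·((-5)·0 - (-4)·(-4)) = (-2)·16 - (-1)·16 + 1·(-16) = -32
Since det(O) ≠ 0, rank(O) = 3 and the system is completely observable.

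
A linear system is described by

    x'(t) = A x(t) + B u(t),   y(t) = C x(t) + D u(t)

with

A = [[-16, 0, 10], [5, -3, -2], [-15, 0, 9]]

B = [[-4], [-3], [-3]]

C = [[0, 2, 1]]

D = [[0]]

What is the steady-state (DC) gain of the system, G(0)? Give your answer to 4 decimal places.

G(0) = C(-A)^{-1}B + D = -C A^{-1} B + D.
det A = -18, so A^{-1} = (1/-18)·adj(A) = [[3/2, 0, -5/3], [5/6, -1/3, -1], [5/2, 0, -8/3]]
A^{-1} B = [-1, 2/3, -2]^T
C A^{-1} B = -2/3
G(0) = D - C A^{-1} B = 0 - (-2/3) = 2/3 ≈ 0.6667

0.6667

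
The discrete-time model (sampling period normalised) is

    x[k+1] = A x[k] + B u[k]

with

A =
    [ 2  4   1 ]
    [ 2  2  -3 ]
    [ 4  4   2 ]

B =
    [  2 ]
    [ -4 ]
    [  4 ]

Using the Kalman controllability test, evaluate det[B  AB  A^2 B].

2560

AB = [[-8], [-16], [0]]
A^2B = [[-80], [-48], [-96]]
Controllability matrix C = [B  AB  A^2B] = [[2, -8, -80], [-4, -16, -48], [4, 0, -96]]
Expanding along the first row, det(C) = 2·((-16)·(-96) - (-48)·0) - (-8)·((-4)·(-96) - (-48)·4) + (-80)·((-4)·0 - (-16)·4) = 2·1536 - (-8)·576 + (-80)·64 = 2560
Since det(C) ≠ 0, rank(C) = 3 and the system is completely controllable.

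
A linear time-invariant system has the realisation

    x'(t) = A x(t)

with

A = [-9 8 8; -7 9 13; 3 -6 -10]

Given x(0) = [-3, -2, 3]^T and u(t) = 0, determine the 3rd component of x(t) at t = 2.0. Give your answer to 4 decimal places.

-0.6740

det(sI - A) = s^3 - (tr A)s^2 + (M11 + M22 + M33)s - det A, where Mii is the 2×2 principal minor of A obtained by deleting row i and column i.
tr A = (-9) + 9 + (-10) = -10; M11 = 9·(-10) - 13·(-6) = -90 - (-78) = -12; M22 = (-9)·(-10) - 8·3 = 90 - 24 = 66; M33 = (-9)·9 - 8·(-7) = -81 - (-56) = -25; sum of minors = 29.
det A = (-9)·(9·(-10) - 13·(-6)) - 8·((-7)·(-10) - 13·3) + 8·((-7)·(-6) - 9·3) = (-9)·(-12) - 8·31 + 8·15 = -20.
So p(s) = det(sI - A) = s^3 + 10s^2 + 29s + 20.
Rational-root test: any integer root divides 20. Testing small divisors, s = -1 works: p(-1) = -1 + 10 + (-29) + 20 = 0, so (s + 1) is a factor.
Dividing, p(s) = (s + 1)(s^2 + 9s + 20).
Factor s^2 + 9s + 20: two numbers with sum -9 and product 20 are -4 and -5, so s^2 + 9s + 20 = (s + 4)(s + 5).
Hence p(s) = (s + 1) (s + 4) (s + 5), with roots -5, -4, -1.
The eigenvalues -5, -4, -1 are distinct and real, so A is diagonalisable and x(t) = e^{At} x(0) = V diag(e^{λ_i t}) V^{-1} x(0), where the columns of V are the eigenvectors.
λ = -5: A - (-5)I = [[-4, 8, 8], [-7, 14, 13], [3, -6, -5]]. v must be orthogonal to every row; (row 1) × (row 2) = [-8, -4, 0], so take v_1 = [2, 1, 0]^T.
λ = -4: A - (-4)I = [[-5, 8, 8], [-7, 13, 13], [3, -6, -6]]. v must be orthogonal to every row; (row 1) × (row 2) = [0, 9, -9], so take v_2 = [0, 1, -1]^T.
λ = -1: A - (-1)I = [[-8, 8, 8], [-7, 10, 13], [3, -6, -9]]. v must be orthogonal to every row; (row 1) × (row 2) = [24, 48, -24], so take v_3 = [1, 2, -1]^T.
V = [v_1 v_2 v_3] = [[2, 0, 1], [1, 1, 2], [0, -1, -1]] has det V = 1, so V^{-1} = adj(V)/det V = [[1, -1, -1], [1, -2, -3], [-1, 2, 2]].
Modal coordinates z(0) = V^{-1} x(0): 1·(-3) + (-1)·(-2) + (-1)·3 = -4; 1·(-3) + (-2)·(-2) + (-3)·3 = -8; (-1)·(-3) + 2·(-2) + 2·3 = 5; so z(0) = [-4, -8, 5]^T.
x_3(t) = Σ_i (v_i)_3 · z_i(0) · e^{λ_i t} (row 3 of V times the modal terms).
x_3(2.0) = 0·(-4)·e^{-5·2.0} + (-1)·(-8)·e^{-4·2.0} + (-1)·5·e^{-1·2.0} = 0·0.000045 + 8·0.000335 + (-5)·0.135335 = -0.6740.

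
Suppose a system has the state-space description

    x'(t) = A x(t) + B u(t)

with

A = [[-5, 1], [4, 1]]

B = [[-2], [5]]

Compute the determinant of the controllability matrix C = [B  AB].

AB = [[15], [-3]]
Controllability matrix C = [B  AB] = [[-2, 15], [5, -3]]
det(C) = (-2)·(-3) - 15·5 = 6 - 75 = -69
Since det(C) ≠ 0, rank(C) = 2 and the system is completely controllable.

-69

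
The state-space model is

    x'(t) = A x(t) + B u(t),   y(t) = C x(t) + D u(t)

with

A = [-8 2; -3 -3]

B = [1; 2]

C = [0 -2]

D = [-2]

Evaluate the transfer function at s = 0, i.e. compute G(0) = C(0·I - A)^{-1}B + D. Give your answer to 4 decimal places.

-2.8667

G(0) = C(-A)^{-1}B + D = -C A^{-1} B + D.
det A = 30, so A^{-1} = (1/30)·adj(A) = [[-1/10, -1/15], [1/10, -4/15]]
A^{-1} B = [-7/30, -13/30]^T
C A^{-1} B = 13/15
G(0) = D - C A^{-1} B = -2 - (13/15) = -43/15 ≈ -2.8667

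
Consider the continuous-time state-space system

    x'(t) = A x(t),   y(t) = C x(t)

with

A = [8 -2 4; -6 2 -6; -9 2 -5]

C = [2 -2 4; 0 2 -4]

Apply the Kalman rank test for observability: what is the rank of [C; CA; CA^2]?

2

CA = [[-8, 0, 0], [24, -4, 8]]
CA^2 = [[-64, 16, -32], [144, -40, 80]]
Observability matrix O = [C; CA; CA^2] = [[2, -2, 4], [0, 2, -4], [-8, 0, 0], [24, -4, 8], [-64, 16, -32], [144, -40, 80]]
The columns c1, c2, c3 of O are linearly dependent: 2·c2 + c3 = 0 (check each entry), so rank(O) ≤ 2.
The 2×2 minor from rows 1, 2, columns 1, 2 is 2·2 - (-2)·0 = 4 - 0 = 4 ≠ 0, so rank(O) = 2.
rank(O) = 2 < n = 3, so the pair (A, C) is not completely observable.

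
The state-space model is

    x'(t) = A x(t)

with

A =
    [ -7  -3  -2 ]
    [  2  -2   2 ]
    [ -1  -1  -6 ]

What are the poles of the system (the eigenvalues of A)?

-6, -5, -4

det(sI - A) = s^3 - (tr A)s^2 + (M11 + M22 + M33)s - det A, where Mii is the 2×2 principal minor of A obtained by deleting row i and column i.
tr A = (-7) + (-2) + (-6) = -15; M11 = (-2)·(-6) - 2·(-1) = 12 - (-2) = 14; M22 = (-7)·(-6) - (-2)·(-1) = 42 - 2 = 40; M33 = (-7)·(-2) - (-3)·2 = 14 - (-6) = 20; sum of minors = 74.
det A = (-7)·((-2)·(-6) - 2·(-1)) - (-3)·(2·(-6) - 2·(-1)) + (-2)·(2·(-1) - (-2)·(-1)) = (-7)·14 - (-3)·(-10) + (-2)·(-4) = -120.
So p(s) = det(sI - A) = s^3 + 15s^2 + 74s + 120.
Rational-root test: any integer root divides 120. Testing small divisors, s = -4 works: p(-4) = -64 + 240 + (-296) + 120 = 0, so (s + 4) is a factor.
Dividing, p(s) = (s + 4)(s^2 + 11s + 30).
Factor s^2 + 11s + 30: two numbers with sum -11 and product 30 are -5 and -6, so s^2 + 11s + 30 = (s + 5)(s + 6).
Hence p(s) = (s + 4) (s + 5) (s + 6), with roots -6, -5, -4.
All eigenvalues have negative real part, so the system is asymptotically stable.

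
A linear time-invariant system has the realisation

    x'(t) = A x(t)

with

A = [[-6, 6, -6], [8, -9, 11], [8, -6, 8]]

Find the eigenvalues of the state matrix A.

-6, -3, 2

det(sI - A) = s^3 - (tr A)s^2 + (M11 + M22 + M33)s - det A, where Mii is the 2×2 principal minor of A obtained by deleting row i and column i.
tr A = (-6) + (-9) + 8 = -7; M11 = (-9)·8 - 11·(-6) = -72 - (-66) = -6; M22 = (-6)·8 - (-6)·8 = -48 - (-48) = 0; M33 = (-6)·(-9) - 6·8 = 54 - 48 = 6; sum of minors = 0.
det A = (-6)·((-9)·8 - 11·(-6)) - 6·(8·8 - 11·8) + (-6)·(8·(-6) - (-9)·8) = (-6)·(-6) - 6·(-24) + (-6)·24 = 36.
So p(s) = det(sI - A) = s^3 + 7s^2 - 36.
Rational-root test: any integer root divides -36. Testing small divisors, s = 2 works: p(2) = 8 + 28 + 0 + (-36) = 0, so (s - 2) is a factor.
Dividing, p(s) = (s - 2)(s^2 + 9s + 18).
Factor s^2 + 9s + 18: two numbers with sum -9 and product 18 are -3 and -6, so s^2 + 9s + 18 = (s + 3)(s + 6).
Hence p(s) = (s - 2) (s + 3) (s + 6), with roots -6, -3, 2.
At least one eigenvalue has non-negative real part, so the system is not asymptotically stable.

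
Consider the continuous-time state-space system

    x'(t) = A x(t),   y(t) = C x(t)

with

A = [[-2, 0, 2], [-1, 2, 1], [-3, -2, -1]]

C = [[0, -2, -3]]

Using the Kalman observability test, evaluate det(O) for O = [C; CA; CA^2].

CA = [[11, 2, 1]]
CA^2 = [[-27, 2, 23]]
Observability matrix O = [C; CA; CA^2] = [[0, -2, -3], [11, 2, 1], [-27, 2, 23]]
Expanding along the first row, det(O) = 0·(2·23 - 1·2) - (-2)·(11·23 - 1·(-27)) + (-3)·(11·2 - 2·(-27)) = 0·44 - (-2)·280 + (-3)·76 = 332
Since det(O) ≠ 0, rank(O) = 3 and the system is completely observable.

332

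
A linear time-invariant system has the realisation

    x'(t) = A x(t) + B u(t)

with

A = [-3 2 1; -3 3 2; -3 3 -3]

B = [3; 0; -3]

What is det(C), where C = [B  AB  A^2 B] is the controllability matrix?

AB = [[-12], [-15], [0]]
A^2B = [[6], [-9], [-9]]
Controllability matrix C = [B  AB  A^2B] = [[3, -12, 6], [0, -15, -9], [-3, 0, -9]]
Expanding along the first row, det(C) = 3·((-15)·(-9) - (-9)·0) - (-12)·(0·(-9) - (-9)·(-3)) + 6·(0·0 - (-15)·(-3)) = 3·135 - (-12)·(-27) + 6·(-45) = -189
Since det(C) ≠ 0, rank(C) = 3 and the system is completely controllable.

-189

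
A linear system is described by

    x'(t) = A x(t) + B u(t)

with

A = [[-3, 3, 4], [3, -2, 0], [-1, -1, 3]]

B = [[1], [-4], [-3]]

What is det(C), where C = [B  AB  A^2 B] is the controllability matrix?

-3637

AB = [[-27], [11], [-6]]
A^2B = [[90], [-103], [-2]]
Controllability matrix C = [B  AB  A^2B] = [[1, -27, 90], [-4, 11, -103], [-3, -6, -2]]
Expanding along the first row, det(C) = 1·(11·(-2) - (-103)·(-6)) - (-27)·((-4)·(-2) - (-103)·(-3)) + 90·((-4)·(-6) - 11·(-3)) = 1·(-640) - (-27)·(-301) + 90·57 = -3637
Since det(C) ≠ 0, rank(C) = 3 and the system is completely controllable.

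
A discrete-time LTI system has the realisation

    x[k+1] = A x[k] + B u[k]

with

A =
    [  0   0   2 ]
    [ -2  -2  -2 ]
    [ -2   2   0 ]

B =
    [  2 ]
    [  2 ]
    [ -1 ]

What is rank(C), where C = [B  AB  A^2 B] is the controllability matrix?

3

AB = [[-2], [-6], [0]]
A^2B = [[0], [16], [-8]]
Controllability matrix C = [B  AB  A^2B] = [[2, -2, 0], [2, -6, 16], [-1, 0, -8]]
det(C) = 2·((-6)·(-8) - 16·0) - (-2)·(2·(-8) - 16·(-1)) + 0·(2·0 - (-6)·(-1)) = 2·48 - (-2)·0 + 0·(-6) = 96 ≠ 0, so rank(C) = 3.
rank(C) = 3 = n, so the pair (A, B) is completely controllable.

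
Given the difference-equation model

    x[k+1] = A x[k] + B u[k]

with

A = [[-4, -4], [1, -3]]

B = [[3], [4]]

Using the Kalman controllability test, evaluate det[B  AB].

AB = [[-28], [-9]]
Controllability matrix C = [B  AB] = [[3, -28], [4, -9]]
det(C) = 3·(-9) - (-28)·4 = -27 - (-112) = 85
Since det(C) ≠ 0, rank(C) = 2 and the system is completely controllable.

85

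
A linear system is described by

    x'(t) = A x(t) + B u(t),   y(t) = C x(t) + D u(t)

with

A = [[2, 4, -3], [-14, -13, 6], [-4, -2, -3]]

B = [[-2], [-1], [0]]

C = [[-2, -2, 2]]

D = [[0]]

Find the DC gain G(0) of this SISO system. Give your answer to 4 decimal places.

0.6667

G(0) = C(-A)^{-1}B + D = -C A^{-1} B + D.
det A = -90, so A^{-1} = (1/-90)·adj(A) = [[-17/30, -1/5, 1/6], [11/15, 1/5, -1/3], [4/15, 2/15, -1/3]]
A^{-1} B = [4/3, -5/3, -2/3]^T
C A^{-1} B = -2/3
G(0) = D - C A^{-1} B = 0 - (-2/3) = 2/3 ≈ 0.6667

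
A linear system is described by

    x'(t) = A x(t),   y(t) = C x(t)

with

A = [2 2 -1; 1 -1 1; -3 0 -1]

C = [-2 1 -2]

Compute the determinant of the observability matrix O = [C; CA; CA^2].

CA = [[3, -5, 5]]
CA^2 = [[-14, 11, -13]]
Observability matrix O = [C; CA; CA^2] = [[-2, 1, -2], [3, -5, 5], [-14, 11, -13]]
Expanding along the first row, det(O) = (-2)·((-5)·(-13) - 5·11) - 1·(3·(-13) - 5·(-14)) + (-2)·(3·11 - (-5)·(-14)) = (-2)·10 - 1·31 + (-2)·(-37) = 23
Since det(O) ≠ 0, rank(O) = 3 and the system is completely observable.

23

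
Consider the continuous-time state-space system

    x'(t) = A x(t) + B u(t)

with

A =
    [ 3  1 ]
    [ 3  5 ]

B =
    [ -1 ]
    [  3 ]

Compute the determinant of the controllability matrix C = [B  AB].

AB = [[0], [12]]
Controllability matrix C = [B  AB] = [[-1, 0], [3, 12]]
det(C) = (-1)·12 - 0·3 = -12 - 0 = -12
Since det(C) ≠ 0, rank(C) = 2 and the system is completely controllable.

-12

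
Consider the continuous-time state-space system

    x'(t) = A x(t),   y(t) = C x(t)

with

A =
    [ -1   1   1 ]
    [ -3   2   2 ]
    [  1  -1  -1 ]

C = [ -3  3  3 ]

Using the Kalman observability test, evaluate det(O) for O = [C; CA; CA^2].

0

CA = [[-3, 0, 0]]
CA^2 = [[3, -3, -3]]
Observability matrix O = [C; CA; CA^2] = [[-3, 3, 3], [-3, 0, 0], [3, -3, -3]]
Expanding along the first row, det(O) = (-3)·(0·(-3) - 0·(-3)) - 3·((-3)·(-3) - 0·3) + 3·((-3)·(-3) - 0·3) = (-3)·0 - 3·9 + 3·9 = 0
Since det(O) = 0, rank(O) < 3 and the system is not completely observable.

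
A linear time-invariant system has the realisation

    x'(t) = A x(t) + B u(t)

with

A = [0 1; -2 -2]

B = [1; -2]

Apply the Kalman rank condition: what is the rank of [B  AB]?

AB = [[-2], [2]]
Controllability matrix C = [B  AB] = [[1, -2], [-2, 2]]
det(C) = 1·2 - (-2)·(-2) = 2 - 4 = -2 ≠ 0, so rank(C) = 2.
rank(C) = 2 = n, so the pair (A, B) is completely controllable.

2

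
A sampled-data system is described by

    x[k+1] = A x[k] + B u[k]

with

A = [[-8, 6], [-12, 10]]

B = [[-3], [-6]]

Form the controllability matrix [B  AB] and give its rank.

1

AB = [[-12], [-24]]
Controllability matrix C = [B  AB] = [[-3, -12], [-6, -24]]
Every column of C is a scalar multiple of column 1 = [-3, -6] (multipliers 1, 4), so the columns span a one-dimensional space.
C ≠ 0, hence rank(C) = 1.
rank(C) = 1 < n = 2, so the pair (A, B) is not completely controllable.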